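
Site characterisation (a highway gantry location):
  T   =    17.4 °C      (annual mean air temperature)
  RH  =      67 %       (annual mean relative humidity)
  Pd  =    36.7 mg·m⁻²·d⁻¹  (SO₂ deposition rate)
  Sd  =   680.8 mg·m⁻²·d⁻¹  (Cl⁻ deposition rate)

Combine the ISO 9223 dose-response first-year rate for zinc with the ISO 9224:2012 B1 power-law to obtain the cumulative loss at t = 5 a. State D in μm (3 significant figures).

D(5) = 23.0 μm

zinc: T>10 °C ⇒ hinge -0.071·(17.4−10) = -0.5254
  SO₂ term: 0.0129·36.7^0.44·exp(0.046·67-0.5254) = 0.8116
  Sd branch = 0.0175·Sd^0.57·e^(0.008·RH+0.085·T) = 5.407 μm/a
  sum: 0.8116 + 5.407 → r_corr = 6.219 μm/a
Power-law: D(5) = r_corr · 5^0.813
  D(5) = 6.219 × 5^0.813 = 6.219 × 3.701 = 23.01 μm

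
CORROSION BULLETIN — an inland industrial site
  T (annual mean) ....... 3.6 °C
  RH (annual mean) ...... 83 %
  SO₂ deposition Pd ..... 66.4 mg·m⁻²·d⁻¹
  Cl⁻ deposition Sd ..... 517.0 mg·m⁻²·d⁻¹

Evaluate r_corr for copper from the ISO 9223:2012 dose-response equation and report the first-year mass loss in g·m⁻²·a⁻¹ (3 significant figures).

r_corr = 20.2 g·m⁻²·a⁻¹

copper: T≤10 °C ⇒ hinge +0.126·(3.6−10) = -0.8064
  sulphur-dioxide contribution → 0.9431 μm/a
  chloride contribution → 1.311 μm/a
  ⇒ r_corr(copper) = 2.254 μm/a
Convert to mass loss: 2.254 μm/a × 8.96 g/cm³ = 20.2 g·m⁻²·a⁻¹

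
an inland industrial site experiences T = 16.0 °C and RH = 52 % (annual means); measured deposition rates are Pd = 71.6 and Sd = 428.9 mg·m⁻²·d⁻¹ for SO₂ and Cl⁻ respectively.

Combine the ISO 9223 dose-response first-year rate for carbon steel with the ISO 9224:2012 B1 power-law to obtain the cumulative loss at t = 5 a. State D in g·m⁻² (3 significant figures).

D(5) = 1.45e+03 g·m⁻²

carbon steel: T>10 °C ⇒ hinge -0.054·(16.0−10) = -0.3240
  SO₂ term: 1.77·71.6^0.52·exp(0.02·52-0.3240) = 33.38
  Cl⁻ term: 0.102·428.9^0.62·exp(0.033·52+0.04·16.0) = 46.12
  sum: 33.38 + 46.12 → r_corr = 79.5 μm/a
Long-term exponent b (ISO 9224 Table 2, B1) = 0.523
  D(5) = 79.5 × 5^0.523 = 79.5 × 2.32 = 184.5 μm
  Mass loss = 184.5 μm × 7.85 g/cm³ = 1448 g·m⁻²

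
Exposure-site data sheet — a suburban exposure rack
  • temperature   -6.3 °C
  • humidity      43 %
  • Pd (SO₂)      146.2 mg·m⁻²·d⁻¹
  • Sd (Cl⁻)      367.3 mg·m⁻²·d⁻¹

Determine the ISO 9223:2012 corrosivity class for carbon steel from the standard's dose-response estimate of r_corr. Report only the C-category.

C2

carbon steel: temperature factor f = +0.150·(-16.3) = -2.4450
  sulphur-dioxide contribution → 4.846 μm/a
  chloride contribution → 12.76 μm/a
  ⇒ r_corr(carbon steel) = 17.6 μm/a
ISO 9223 Table 2 (carbon steel): 1.3 < 17.6 ≤ 25 μm/a ⇒ C2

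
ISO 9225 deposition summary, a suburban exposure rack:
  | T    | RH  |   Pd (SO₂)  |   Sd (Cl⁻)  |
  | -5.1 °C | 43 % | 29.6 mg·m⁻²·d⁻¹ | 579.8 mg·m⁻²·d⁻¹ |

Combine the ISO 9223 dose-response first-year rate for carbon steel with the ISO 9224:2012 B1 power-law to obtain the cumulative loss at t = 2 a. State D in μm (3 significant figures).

carbon steel: T≤10 °C ⇒ hinge +0.150·(-5.1−10) = -2.2650
  SO₂ term: 1.77·29.6^0.52·exp(0.02·43-2.2650) = 2.528
  Sd branch = 0.102·Sd^0.62·e^(0.033·RH+0.04·T) = 17.76 μm/a
  r_corr = 2.528 + 17.76 = 20.29 μm/a
Long-term exponent b (ISO 9224 Table 2, B1) = 0.523
  D(2) = 20.29 × 2^0.523 = 20.29 × 1.437 = 29.16 μm

D(2) = 29.2 μm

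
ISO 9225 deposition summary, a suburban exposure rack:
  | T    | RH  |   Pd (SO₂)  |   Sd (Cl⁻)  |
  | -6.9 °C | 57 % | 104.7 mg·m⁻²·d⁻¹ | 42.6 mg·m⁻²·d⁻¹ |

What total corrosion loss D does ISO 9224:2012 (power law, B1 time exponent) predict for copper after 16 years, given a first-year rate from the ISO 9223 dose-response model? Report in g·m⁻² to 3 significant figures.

copper: T≤10 °C ⇒ hinge +0.126·(-6.9−10) = -2.1294
  Pd branch = 0.0053·Pd^0.26·e^(0.059·RH+f) = 0.06098 μm/a
  Sd branch = 0.01025·Sd^0.27·e^(0.036·RH+0.049·T) = 0.1567 μm/a
  sum: 0.06098 + 0.1567 → r_corr = 0.2177 μm/a
Power-law: D(16) = r_corr · 16^0.667
  D(16) = 0.2177 × 16^0.667 = 0.2177 × 6.355 = 1.383 μm
  Mass loss = 1.383 μm × 8.96 g/cm³ = 12.39 g·m⁻²

D(16) = 12.4 g·m⁻²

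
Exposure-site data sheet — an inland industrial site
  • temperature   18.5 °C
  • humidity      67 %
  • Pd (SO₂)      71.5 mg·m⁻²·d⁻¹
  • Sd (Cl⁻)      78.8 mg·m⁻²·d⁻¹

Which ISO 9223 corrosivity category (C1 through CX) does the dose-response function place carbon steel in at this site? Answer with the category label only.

carbon steel: f(T) = -0.054·(T−10) [T>10 °C] = -0.4590
  SO₂ term: 1.77·71.5^0.52·exp(0.02·67-0.4590) = 39.34
  Cl⁻ term: 0.102·78.8^0.62·exp(0.033·67+0.04·18.5) = 29.24
  sum: 39.34 + 29.24 → r_corr = 68.58 μm/a
68.6 μm/a falls in (50, 80] for carbon steel → category C4

C4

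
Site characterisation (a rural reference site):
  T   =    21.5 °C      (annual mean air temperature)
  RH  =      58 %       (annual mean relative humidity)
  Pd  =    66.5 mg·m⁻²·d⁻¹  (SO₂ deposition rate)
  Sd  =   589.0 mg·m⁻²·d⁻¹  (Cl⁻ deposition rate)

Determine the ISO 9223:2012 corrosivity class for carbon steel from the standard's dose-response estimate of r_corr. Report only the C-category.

C5

carbon steel: temperature factor f = -0.054·(11.5) = -0.6210
  Pd branch = 1.77·Pd^0.52·e^(0.02·RH+f) = 26.91 μm/a
  Cl⁻ term: 0.102·589.0^0.62·exp(0.033·58+0.04·21.5) = 85.27
  sum: 26.91 + 85.27 → r_corr = 112.2 μm/a
112 μm/a falls in (80, 200] for carbon steel → category C5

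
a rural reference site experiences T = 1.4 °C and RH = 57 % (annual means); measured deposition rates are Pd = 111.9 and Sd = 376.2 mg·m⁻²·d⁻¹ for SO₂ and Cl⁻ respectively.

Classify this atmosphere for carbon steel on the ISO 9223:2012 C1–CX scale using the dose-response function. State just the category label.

carbon steel: T≤10 °C ⇒ hinge +0.150·(1.4−10) = -1.2900
  SO₂ term: 1.77·111.9^0.52·exp(0.02·57-1.2900) = 17.71
  Cl⁻ term: 0.102·376.2^0.62·exp(0.033·57+0.04·1.4) = 27.96
  sum: 17.71 + 27.96 → r_corr = 45.67 μm/a
45.7 μm/a falls in (25, 50] for carbon steel → category C3

C3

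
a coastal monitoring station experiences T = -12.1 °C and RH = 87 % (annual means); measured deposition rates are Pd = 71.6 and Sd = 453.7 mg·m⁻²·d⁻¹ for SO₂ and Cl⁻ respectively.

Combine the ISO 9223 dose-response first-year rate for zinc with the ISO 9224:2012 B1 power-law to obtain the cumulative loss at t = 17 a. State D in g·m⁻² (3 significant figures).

D(17) = 172 g·m⁻²

zinc: T≤10 °C ⇒ hinge +0.038·(-12.1−10) = -0.8398
  SO₂ term: 0.0129·71.6^0.44·exp(0.046·87-0.8398) = 1.996
  Sd branch = 0.0175·Sd^0.57·e^(0.008·RH+0.085·T) = 0.4102 μm/a
  r_corr = 1.996 + 0.4102 = 2.406 μm/a
Power-law: D(17) = r_corr · 17^0.813
  D(17) = 2.406 × 17^0.813 = 2.406 × 10.01 = 24.08 μm
  Mass loss = 24.08 μm × 7.14 g/cm³ = 171.9 g·m⁻²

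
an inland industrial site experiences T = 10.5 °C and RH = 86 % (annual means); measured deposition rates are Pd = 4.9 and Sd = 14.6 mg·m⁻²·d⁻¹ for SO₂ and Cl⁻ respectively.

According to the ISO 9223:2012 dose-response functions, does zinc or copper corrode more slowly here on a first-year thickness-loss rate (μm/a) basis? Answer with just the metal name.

zinc: temperature factor f = -0.071·(0.5) = -0.0355
  SO₂ term: 0.0129·4.9^0.44·exp(0.046·86-0.0355) = 1.309
  Cl⁻ term: 0.0175·14.6^0.57·exp(0.008·86+0.085·10.5) = 0.3919
  sum: 1.309 + 0.3919 → r_corr = 1.701 μm/a
copper: f(T) = -0.080·(T−10) [T>10 °C] = -0.0400
  Pd branch = 0.0053·Pd^0.26·e^(0.059·RH+f) = 1.23 μm/a
  Cl⁻ term: 0.01025·14.6^0.27·exp(0.036·86+0.049·10.5) = 0.7818
  r_corr = 1.23 + 0.7818 = 2.012 μm/a
Ordering by μm/a: copper (2.01) > zinc (1.7)

zinc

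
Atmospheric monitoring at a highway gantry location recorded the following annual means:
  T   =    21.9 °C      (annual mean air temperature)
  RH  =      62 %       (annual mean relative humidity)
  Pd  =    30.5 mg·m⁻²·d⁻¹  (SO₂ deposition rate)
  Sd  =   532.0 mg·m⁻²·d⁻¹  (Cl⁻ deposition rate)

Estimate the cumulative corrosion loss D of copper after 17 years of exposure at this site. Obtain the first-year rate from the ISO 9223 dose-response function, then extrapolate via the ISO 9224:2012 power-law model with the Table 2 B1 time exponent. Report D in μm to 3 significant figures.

D(17) = 11.3 μm

copper: T>10 °C ⇒ hinge -0.080·(21.9−10) = -0.9520
  SO₂ term: 0.0053·30.5^0.26·exp(0.059·62-0.9520) = 0.1929
  Cl⁻ term: 0.01025·532.0^0.27·exp(0.036·62+0.049·21.9) = 1.521
  r_corr = 0.1929 + 1.521 = 1.714 μm/a
Long-term exponent b (ISO 9224 Table 2, B1) = 0.667
  D(17) = 1.714 × 17^0.667 = 1.714 × 6.618 = 11.34 μm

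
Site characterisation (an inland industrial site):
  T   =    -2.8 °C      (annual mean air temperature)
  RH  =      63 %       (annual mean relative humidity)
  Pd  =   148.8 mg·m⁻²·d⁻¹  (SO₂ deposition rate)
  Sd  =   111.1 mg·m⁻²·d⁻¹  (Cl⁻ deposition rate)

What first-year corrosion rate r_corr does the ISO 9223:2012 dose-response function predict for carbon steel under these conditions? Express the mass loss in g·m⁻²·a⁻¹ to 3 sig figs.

carbon steel: f(T) = +0.150·(T−10) [T≤10 °C] = -1.9200
  SO₂ term: 1.77·148.8^0.52·exp(0.02·63-1.9200) = 12.33
  Cl⁻ term: 0.102·111.1^0.62·exp(0.033·63+0.04·-2.8) = 13.53
  r_corr = 12.33 + 13.53 = 25.86 μm/a
Convert to mass loss: 25.86 μm/a × 7.85 g/cm³ = 203 g·m⁻²·a⁻¹

r_corr = 203 g·m⁻²·a⁻¹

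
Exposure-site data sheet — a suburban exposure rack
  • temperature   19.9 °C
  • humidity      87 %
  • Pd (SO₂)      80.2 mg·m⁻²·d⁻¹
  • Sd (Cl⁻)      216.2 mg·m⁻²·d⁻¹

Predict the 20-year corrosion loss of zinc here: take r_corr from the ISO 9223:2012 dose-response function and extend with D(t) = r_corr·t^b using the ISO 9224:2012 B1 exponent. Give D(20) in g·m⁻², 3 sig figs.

zinc: temperature factor f = -0.071·(9.9) = -0.7029
  SO₂ term: 0.0129·80.2^0.44·exp(0.046·87-0.7029) = 2.406
  Cl⁻ term: 0.0175·216.2^0.57·exp(0.008·87+0.085·19.9) = 4.081
  r_corr = 2.406 + 4.081 = 6.487 μm/a
Power-law: D(20) = r_corr · 20^0.813
  D(20) = 6.487 × 20^0.813 = 6.487 × 11.42 = 74.09 μm
  Mass loss = 74.09 μm × 7.14 g/cm³ = 529 g·m⁻²

D(20) = 529 g·m⁻²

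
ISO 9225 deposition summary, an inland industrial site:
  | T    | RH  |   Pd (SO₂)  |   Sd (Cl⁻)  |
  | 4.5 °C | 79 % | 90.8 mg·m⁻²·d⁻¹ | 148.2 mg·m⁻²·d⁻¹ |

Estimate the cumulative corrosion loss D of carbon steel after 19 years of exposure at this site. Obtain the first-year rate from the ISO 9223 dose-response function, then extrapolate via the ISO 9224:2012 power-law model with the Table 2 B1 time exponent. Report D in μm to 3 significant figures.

carbon steel: T≤10 °C ⇒ hinge +0.150·(4.5−10) = -0.8250
  SO₂ term: 1.77·90.8^0.52·exp(0.02·79-0.8250) = 39.27
  Cl⁻ term: 0.102·148.2^0.62·exp(0.033·79+0.04·4.5) = 36.72
  sum: 39.27 + 36.72 → r_corr = 75.99 μm/a
Long-term exponent b (ISO 9224 Table 2, B1) = 0.523
  D(19) = 75.99 × 19^0.523 = 75.99 × 4.664 = 354.4 μm

D(19) = 354 μm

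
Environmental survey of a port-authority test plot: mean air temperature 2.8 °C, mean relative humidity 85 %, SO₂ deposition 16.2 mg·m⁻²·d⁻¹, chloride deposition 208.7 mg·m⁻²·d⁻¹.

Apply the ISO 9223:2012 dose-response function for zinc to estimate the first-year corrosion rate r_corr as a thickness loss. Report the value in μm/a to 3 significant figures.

zinc: T≤10 °C ⇒ hinge +0.038·(2.8−10) = -0.2736
  SO₂ term: 0.0129·16.2^0.44·exp(0.046·85-0.2736) = 1.667
  Sd branch = 0.0175·Sd^0.57·e^(0.008·RH+0.085·T) = 0.9201 μm/a
  sum: 1.667 + 0.9201 → r_corr = 2.588 μm/a

r_corr = 2.59 μm/a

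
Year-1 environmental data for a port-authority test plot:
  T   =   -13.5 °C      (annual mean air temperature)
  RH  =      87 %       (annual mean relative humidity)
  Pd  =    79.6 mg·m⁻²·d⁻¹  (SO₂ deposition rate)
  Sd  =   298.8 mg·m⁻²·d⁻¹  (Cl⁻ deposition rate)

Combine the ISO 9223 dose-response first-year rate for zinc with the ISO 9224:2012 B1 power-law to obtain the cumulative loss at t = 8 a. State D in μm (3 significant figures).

D(8) = 12.3 μm

zinc: f(T) = +0.038·(T−10) [T≤10 °C] = -0.8930
  SO₂ term: 0.0129·79.6^0.44·exp(0.046·87-0.8930) = 1.982
  Cl⁻ term: 0.0175·298.8^0.57·exp(0.008·87+0.085·-13.5) = 0.287
  r_corr = 1.982 + 0.287 = 2.27 μm/a
ISO 9224: D(t) = r_corr · t^b with b = 0.813 (zinc, B1)
  D(8) = 2.27 × 8^0.813 = 2.27 × 5.423 = 12.31 μm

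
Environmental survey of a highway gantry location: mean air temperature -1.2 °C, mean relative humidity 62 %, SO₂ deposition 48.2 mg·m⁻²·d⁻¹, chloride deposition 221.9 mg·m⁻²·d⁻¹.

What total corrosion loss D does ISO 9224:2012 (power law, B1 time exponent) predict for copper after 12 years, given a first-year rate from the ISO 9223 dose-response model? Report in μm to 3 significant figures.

D(12) = 2.75 μm

copper: T≤10 °C ⇒ hinge +0.126·(-1.2−10) = -1.4112
  SO₂ term: 0.0053·48.2^0.26·exp(0.059·62-1.4112) = 0.1373
  Cl⁻ term: 0.01025·221.9^0.27·exp(0.036·62+0.049·-1.2) = 0.3873
  r_corr = 0.1373 + 0.3873 = 0.5245 μm/a
Long-term exponent b (ISO 9224 Table 2, B1) = 0.667
  D(12) = 0.5245 × 12^0.667 = 0.5245 × 5.246 = 2.752 μm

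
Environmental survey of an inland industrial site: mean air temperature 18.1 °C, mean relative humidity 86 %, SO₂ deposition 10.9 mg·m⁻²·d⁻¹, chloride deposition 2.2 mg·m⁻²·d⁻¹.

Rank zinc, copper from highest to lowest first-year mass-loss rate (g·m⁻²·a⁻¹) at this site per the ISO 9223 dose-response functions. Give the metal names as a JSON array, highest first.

zinc: T>10 °C ⇒ hinge -0.071·(18.1−10) = -0.5751
  SO₂ term: 0.0129·10.9^0.44·exp(0.046·86-0.5751) = 1.085
  Sd branch = 0.0175·Sd^0.57·e^(0.008·RH+0.085·T) = 0.2542 μm/a
  r_corr = 1.085 + 0.2542 = 1.339 μm/a
  mass loss = 1.339 μm/a × 7.14 g/cm³ = 9.561 g·m⁻²·a⁻¹
copper: temperature factor f = -0.080·(8.1) = -0.6480
  Pd branch = 0.0053·Pd^0.26·e^(0.059·RH+f) = 0.8245 μm/a
  Cl⁻ term: 0.01025·2.2^0.27·exp(0.036·86+0.049·18.1) = 0.6807
  sum: 0.8245 + 0.6807 → r_corr = 1.505 μm/a
  mass loss = 1.505 μm/a × 8.96 g/cm³ = 13.49 g·m⁻²·a⁻¹
Ordering by g·m⁻²·a⁻¹: copper (13.5) > zinc (9.56)

["copper", "zinc"]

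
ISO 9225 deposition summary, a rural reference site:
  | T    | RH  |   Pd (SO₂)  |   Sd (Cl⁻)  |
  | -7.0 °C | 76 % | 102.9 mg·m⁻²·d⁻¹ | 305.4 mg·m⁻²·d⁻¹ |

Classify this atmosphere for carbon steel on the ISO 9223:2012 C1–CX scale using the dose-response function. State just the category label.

C3

carbon steel: T≤10 °C ⇒ hinge +0.150·(-7.0−10) = -2.5500
  Pd branch = 1.77·Pd^0.52·e^(0.02·RH+f) = 7.032 μm/a
  Sd branch = 0.102·Sd^0.62·e^(0.033·RH+0.04·T) = 32.87 μm/a
  r_corr = 7.032 + 32.87 = 39.9 μm/a
39.9 μm/a falls in (25, 50] for carbon steel → category C3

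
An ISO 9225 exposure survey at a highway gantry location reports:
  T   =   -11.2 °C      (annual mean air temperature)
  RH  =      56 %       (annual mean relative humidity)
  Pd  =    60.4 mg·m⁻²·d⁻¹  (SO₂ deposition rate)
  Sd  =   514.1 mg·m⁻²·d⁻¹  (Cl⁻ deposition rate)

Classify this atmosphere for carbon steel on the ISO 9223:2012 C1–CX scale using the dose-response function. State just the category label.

C2

carbon steel: T≤10 °C ⇒ hinge +0.150·(-11.2−10) = -3.1800
  sulphur-dioxide contribution → 1.903 μm/a
  chloride contribution → 19.84 μm/a
  ⇒ r_corr(carbon steel) = 21.74 μm/a
21.7 μm/a falls in (1.3, 25] for carbon steel → category C2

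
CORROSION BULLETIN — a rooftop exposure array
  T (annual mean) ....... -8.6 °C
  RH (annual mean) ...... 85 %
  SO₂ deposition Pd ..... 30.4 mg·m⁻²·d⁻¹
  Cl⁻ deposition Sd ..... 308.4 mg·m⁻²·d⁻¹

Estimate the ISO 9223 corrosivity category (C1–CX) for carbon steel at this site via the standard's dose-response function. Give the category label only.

C3

carbon steel: T≤10 °C ⇒ hinge +0.150·(-8.6−10) = -2.7900
  sulphur-dioxide contribution → 3.513 μm/a
  chloride contribution → 41.75 μm/a
  ⇒ r_corr(carbon steel) = 45.26 μm/a
Category bounds: 25…50 μm/a bracket r_corr ⇒ C3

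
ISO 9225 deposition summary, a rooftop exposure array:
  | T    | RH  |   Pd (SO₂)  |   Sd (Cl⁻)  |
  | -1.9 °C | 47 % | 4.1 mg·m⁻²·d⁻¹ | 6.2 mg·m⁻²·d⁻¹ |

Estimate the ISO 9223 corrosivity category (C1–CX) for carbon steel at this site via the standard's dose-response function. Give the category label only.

carbon steel: T≤10 °C ⇒ hinge +0.150·(-1.9−10) = -1.7850
  Pd branch = 1.77·Pd^0.52·e^(0.02·RH+f) = 1.584 μm/a
  Sd branch = 0.102·Sd^0.62·e^(0.033·RH+0.04·T) = 1.382 μm/a
  sum: 1.584 + 1.382 → r_corr = 2.965 μm/a
ISO 9223 Table 2 (carbon steel): 1.3 < 2.97 ≤ 25 μm/a ⇒ C2

C2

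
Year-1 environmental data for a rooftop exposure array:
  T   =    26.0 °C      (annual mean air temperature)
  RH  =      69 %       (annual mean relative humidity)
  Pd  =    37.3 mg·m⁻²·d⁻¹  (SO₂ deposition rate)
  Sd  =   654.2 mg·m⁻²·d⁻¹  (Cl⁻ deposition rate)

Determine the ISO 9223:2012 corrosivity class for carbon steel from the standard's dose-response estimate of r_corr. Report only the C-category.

C5

carbon steel: temperature factor f = -0.054·(16.0) = -0.8640
  sulphur-dioxide contribution → 19.47 μm/a
  chloride contribution → 156.6 μm/a
  ⇒ r_corr(carbon steel) = 176.1 μm/a
176 μm/a falls in (80, 200] for carbon steel → category C5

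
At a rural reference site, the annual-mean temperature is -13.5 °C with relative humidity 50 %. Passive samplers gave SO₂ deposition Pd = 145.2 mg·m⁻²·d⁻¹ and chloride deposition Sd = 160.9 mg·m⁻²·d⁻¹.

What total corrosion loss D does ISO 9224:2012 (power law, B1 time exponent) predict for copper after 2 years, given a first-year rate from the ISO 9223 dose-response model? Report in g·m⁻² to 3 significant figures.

D(2) = 2.07 g·m⁻²

copper: temperature factor f = +0.126·(-23.5) = -2.9610
  Pd branch = 0.0053·Pd^0.26·e^(0.059·RH+f) = 0.01913 μm/a
  Sd branch = 0.01025·Sd^0.27·e^(0.036·RH+0.049·T) = 0.1262 μm/a
  sum: 0.01913 + 0.1262 → r_corr = 0.1453 μm/a
ISO 9224: D(t) = r_corr · t^b with b = 0.667 (copper, B1)
  D(2) = 0.1453 × 2^0.667 = 0.1453 × 1.588 = 0.2307 μm
  Mass loss = 0.2307 μm × 8.96 g/cm³ = 2.067 g·m⁻²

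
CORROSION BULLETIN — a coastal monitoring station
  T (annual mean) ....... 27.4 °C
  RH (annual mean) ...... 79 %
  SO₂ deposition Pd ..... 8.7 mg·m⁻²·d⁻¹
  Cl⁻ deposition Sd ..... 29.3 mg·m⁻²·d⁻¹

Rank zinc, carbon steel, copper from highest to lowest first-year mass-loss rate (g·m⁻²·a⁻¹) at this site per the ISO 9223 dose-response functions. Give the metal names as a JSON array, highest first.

zinc: T>10 °C ⇒ hinge -0.071·(27.4−10) = -1.2354
  Pd branch = 0.0129·Pd^0.44·e^(0.046·RH+f) = 0.3679 μm/a
  Sd branch = 0.0175·Sd^0.57·e^(0.008·RH+0.085·T) = 2.318 μm/a
  sum: 0.3679 + 2.318 → r_corr = 2.686 μm/a
  mass loss = 2.686 μm/a × 7.14 g/cm³ = 19.18 g·m⁻²·a⁻¹
carbon steel: temperature factor f = -0.054·(17.4) = -0.9396
  SO₂ term: 1.77·8.7^0.52·exp(0.02·79-0.9396) = 10.34
  Cl⁻ term: 0.102·29.3^0.62·exp(0.033·79+0.04·27.4) = 33.59
  sum: 10.34 + 33.59 → r_corr = 43.94 μm/a
  mass loss = 43.94 μm/a × 7.85 g/cm³ = 344.9 g·m⁻²·a⁻¹
copper: temperature factor f = -0.080·(17.4) = -1.3920
  SO₂ term: 0.0053·8.7^0.26·exp(0.059·79-1.3920) = 0.2445
  Cl⁻ term: 0.01025·29.3^0.27·exp(0.036·79+0.049·27.4) = 1.679
  sum: 0.2445 + 1.679 → r_corr = 1.923 μm/a
  mass loss = 1.923 μm/a × 8.96 g/cm³ = 17.23 g·m⁻²·a⁻¹
Ordering by g·m⁻²·a⁻¹: carbon steel (345) > zinc (19.2) > copper (17.2)

["carbon steel", "zinc", "copper"]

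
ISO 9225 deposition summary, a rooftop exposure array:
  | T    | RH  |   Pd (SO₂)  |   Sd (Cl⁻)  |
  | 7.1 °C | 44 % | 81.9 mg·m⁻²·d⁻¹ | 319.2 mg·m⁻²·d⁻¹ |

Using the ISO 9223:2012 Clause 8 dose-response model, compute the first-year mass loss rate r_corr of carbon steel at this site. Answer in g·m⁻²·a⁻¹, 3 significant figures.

carbon steel: f(T) = +0.150·(T−10) [T≤10 °C] = -0.4350
  SO₂ term: 1.77·81.9^0.52·exp(0.02·44-0.4350) = 27.3
  Sd branch = 0.102·Sd^0.62·e^(0.033·RH+0.04·T) = 20.66 μm/a
  r_corr = 27.3 + 20.66 = 47.96 μm/a
Convert to mass loss: 47.96 μm/a × 7.85 g/cm³ = 376.4 g·m⁻²·a⁻¹

r_corr = 376 g·m⁻²·a⁻¹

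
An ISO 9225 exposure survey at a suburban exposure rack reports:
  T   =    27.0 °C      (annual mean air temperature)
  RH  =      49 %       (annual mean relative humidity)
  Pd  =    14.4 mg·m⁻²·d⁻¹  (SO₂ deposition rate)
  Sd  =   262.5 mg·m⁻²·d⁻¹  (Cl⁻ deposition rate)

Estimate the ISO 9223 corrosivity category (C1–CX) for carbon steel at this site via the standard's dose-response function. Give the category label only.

carbon steel: f(T) = -0.054·(T−10) [T>10 °C] = -0.9180
  Pd branch = 1.77·Pd^0.52·e^(0.02·RH+f) = 7.538 μm/a
  Cl⁻ term: 0.102·262.5^0.62·exp(0.033·49+0.04·27.0) = 47.84
  sum: 7.538 + 47.84 → r_corr = 55.37 μm/a
Category bounds: 50…80 μm/a bracket r_corr ⇒ C4

C4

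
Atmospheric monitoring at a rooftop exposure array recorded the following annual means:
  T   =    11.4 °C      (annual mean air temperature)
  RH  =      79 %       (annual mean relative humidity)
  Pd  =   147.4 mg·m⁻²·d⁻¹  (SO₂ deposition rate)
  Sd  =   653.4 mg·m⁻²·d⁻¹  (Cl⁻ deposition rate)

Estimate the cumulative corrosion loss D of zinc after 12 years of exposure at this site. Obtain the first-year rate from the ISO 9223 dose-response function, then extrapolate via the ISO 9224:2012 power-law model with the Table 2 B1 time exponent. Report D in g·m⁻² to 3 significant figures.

zinc: temperature factor f = -0.071·(1.4) = -0.0994
  SO₂ term: 0.0129·147.4^0.44·exp(0.046·79-0.0994) = 3.979
  Sd branch = 0.0175·Sd^0.57·e^(0.008·RH+0.085·T) = 3.491 μm/a
  sum: 3.979 + 3.491 → r_corr = 7.47 μm/a
Long-term exponent b (ISO 9224 Table 2, B1) = 0.813
  D(12) = 7.47 × 12^0.813 = 7.47 × 7.54 = 56.33 μm
  Mass loss = 56.33 μm × 7.14 g/cm³ = 402.2 g·m⁻²

D(12) = 402 g·m⁻²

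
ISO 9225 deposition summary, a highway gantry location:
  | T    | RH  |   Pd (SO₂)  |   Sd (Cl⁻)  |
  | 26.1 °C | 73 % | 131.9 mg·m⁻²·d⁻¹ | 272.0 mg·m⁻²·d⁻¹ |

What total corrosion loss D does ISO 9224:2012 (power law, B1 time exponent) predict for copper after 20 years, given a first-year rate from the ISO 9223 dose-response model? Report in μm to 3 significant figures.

copper: temperature factor f = -0.080·(16.1) = -1.2880
  sulphur-dioxide contribution → 0.3861 μm/a
  chloride contribution → 2.316 μm/a
  total first-year rate 2.702 μm/a
ISO 9224: D(t) = r_corr · t^b with b = 0.667 (copper, B1)
  D(20) = 2.702 × 20^0.667 = 2.702 × 7.375 = 19.93 μm

D(20) = 19.9 μm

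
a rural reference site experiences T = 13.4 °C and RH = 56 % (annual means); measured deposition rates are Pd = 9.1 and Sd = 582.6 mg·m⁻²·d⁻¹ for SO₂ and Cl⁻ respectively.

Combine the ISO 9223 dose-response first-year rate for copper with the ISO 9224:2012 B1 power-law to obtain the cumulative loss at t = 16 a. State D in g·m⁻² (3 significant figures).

D(16) = 58.3 g·m⁻²

copper: temperature factor f = -0.080·(3.4) = -0.2720
  Pd branch = 0.0053·Pd^0.26·e^(0.059·RH+f) = 0.1952 μm/a
  Cl⁻ term: 0.01025·582.6^0.27·exp(0.036·56+0.049·13.4) = 0.8281
  sum: 0.1952 + 0.8281 → r_corr = 1.023 μm/a
ISO 9224: D(t) = r_corr · t^b with b = 0.667 (copper, B1)
  D(16) = 1.023 × 16^0.667 = 1.023 × 6.355 = 6.503 μm
  Mass loss = 6.503 μm × 8.96 g/cm³ = 58.27 g·m⁻²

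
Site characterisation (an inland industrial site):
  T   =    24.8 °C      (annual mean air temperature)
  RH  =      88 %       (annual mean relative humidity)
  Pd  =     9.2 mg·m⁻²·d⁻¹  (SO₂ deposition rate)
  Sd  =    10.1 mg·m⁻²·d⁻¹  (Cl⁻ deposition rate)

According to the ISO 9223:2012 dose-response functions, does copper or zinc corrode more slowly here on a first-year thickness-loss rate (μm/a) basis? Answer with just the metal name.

zinc

copper: T>10 °C ⇒ hinge -0.080·(24.8−10) = -1.1840
  sulphur-dioxide contribution → 0.5194 μm/a
  chloride contribution → 1.533 μm/a
  ⇒ r_corr(copper) = 2.052 μm/a
zinc: T>10 °C ⇒ hinge -0.071·(24.8−10) = -1.0508
  sulphur-dioxide contribution → 0.686 μm/a
  chloride contribution → 1.088 μm/a
  ⇒ r_corr(zinc) = 1.774 μm/a
Ordering by μm/a: copper (2.05) > zinc (1.77)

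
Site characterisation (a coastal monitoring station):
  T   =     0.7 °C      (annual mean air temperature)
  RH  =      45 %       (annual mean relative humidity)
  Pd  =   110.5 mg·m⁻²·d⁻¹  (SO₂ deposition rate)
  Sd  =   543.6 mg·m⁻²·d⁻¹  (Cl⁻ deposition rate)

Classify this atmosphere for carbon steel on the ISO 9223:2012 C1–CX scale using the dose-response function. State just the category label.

C3

carbon steel: temperature factor f = +0.150·(-9.3) = -1.3950
  SO₂ term: 1.77·110.5^0.52·exp(0.02·45-1.3950) = 12.46
  Sd branch = 0.102·Sd^0.62·e^(0.033·RH+0.04·T) = 22.99 μm/a
  r_corr = 12.46 + 22.99 = 35.45 μm/a
ISO 9223 Table 2 (carbon steel): 25 < 35.5 ≤ 50 μm/a ⇒ C3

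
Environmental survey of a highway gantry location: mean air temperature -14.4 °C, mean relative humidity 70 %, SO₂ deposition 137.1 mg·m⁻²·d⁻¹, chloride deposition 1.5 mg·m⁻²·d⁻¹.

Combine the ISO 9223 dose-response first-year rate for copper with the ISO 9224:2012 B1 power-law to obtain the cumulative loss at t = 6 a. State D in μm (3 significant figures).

D(6) = 0.413 μm

copper: T≤10 °C ⇒ hinge +0.126·(-14.4−10) = -3.0744
  Pd branch = 0.0053·Pd^0.26·e^(0.059·RH+f) = 0.05475 μm/a
  Cl⁻ term: 0.01025·1.5^0.27·exp(0.036·70+0.049·-14.4) = 0.07019
  r_corr = 0.05475 + 0.07019 = 0.1249 μm/a
Long-term exponent b (ISO 9224 Table 2, B1) = 0.667
  D(6) = 0.1249 × 6^0.667 = 0.1249 × 3.304 = 0.4128 μm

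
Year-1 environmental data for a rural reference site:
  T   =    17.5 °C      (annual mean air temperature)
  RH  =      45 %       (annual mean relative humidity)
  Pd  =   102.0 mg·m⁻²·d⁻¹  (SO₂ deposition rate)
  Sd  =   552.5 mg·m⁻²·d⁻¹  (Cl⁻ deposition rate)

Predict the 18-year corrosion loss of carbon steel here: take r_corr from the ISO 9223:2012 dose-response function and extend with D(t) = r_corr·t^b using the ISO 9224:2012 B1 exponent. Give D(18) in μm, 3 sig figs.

carbon steel: T>10 °C ⇒ hinge -0.054·(17.5−10) = -0.4050
  SO₂ term: 1.77·102.0^0.52·exp(0.02·45-0.4050) = 32.17
  Cl⁻ term: 0.102·552.5^0.62·exp(0.033·45+0.04·17.5) = 45.48
  sum: 32.17 + 45.48 → r_corr = 77.64 μm/a
ISO 9224: D(t) = r_corr · t^b with b = 0.523 (carbon steel, B1)
  D(18) = 77.64 × 18^0.523 = 77.64 × 4.534 = 352.1 μm

D(18) = 352 μm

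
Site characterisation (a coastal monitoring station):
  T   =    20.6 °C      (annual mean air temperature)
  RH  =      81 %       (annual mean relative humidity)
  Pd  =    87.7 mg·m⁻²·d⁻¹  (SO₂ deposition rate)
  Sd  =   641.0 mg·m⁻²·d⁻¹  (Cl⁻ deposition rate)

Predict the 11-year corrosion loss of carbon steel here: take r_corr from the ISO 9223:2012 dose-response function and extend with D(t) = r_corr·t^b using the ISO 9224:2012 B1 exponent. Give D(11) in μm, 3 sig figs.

D(11) = 830 μm

carbon steel: T>10 °C ⇒ hinge -0.054·(20.6−10) = -0.5724
  SO₂ term: 1.77·87.7^0.52·exp(0.02·81-0.5724) = 51.68
  Cl⁻ term: 0.102·641.0^0.62·exp(0.033·81+0.04·20.6) = 185.2
  r_corr = 51.68 + 185.2 = 236.9 μm/a
Long-term exponent b (ISO 9224 Table 2, B1) = 0.523
  D(11) = 236.9 × 11^0.523 = 236.9 × 3.505 = 830.1 μm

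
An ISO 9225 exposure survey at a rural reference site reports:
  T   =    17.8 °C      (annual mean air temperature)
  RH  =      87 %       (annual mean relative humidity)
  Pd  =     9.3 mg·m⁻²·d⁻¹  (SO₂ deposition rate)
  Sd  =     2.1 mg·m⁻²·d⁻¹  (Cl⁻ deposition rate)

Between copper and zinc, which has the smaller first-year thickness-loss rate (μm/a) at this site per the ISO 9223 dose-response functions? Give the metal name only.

zinc

copper: f(T) = -0.080·(T−10) [T>10 °C] = -0.6240
  SO₂ term: 0.0053·9.3^0.26·exp(0.059·87-0.6240) = 0.8596
  Cl⁻ term: 0.01025·2.1^0.27·exp(0.036·87+0.049·17.8) = 0.6866
  r_corr = 0.8596 + 0.6866 = 1.546 μm/a
zinc: temperature factor f = -0.071·(7.8) = -0.5538
  SO₂ term: 0.0129·9.3^0.44·exp(0.046·87-0.5538) = 1.082
  Sd branch = 0.0175·Sd^0.57·e^(0.008·RH+0.085·T) = 0.2433 μm/a
  sum: 1.082 + 0.2433 → r_corr = 1.325 μm/a
Ordering by μm/a: copper (1.55) > zinc (1.33)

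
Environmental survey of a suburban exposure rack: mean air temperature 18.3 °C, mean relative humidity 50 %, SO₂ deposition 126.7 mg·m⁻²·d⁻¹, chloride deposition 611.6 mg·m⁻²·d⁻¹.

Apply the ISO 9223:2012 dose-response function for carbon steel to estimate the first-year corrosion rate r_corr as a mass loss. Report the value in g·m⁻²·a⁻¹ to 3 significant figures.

carbon steel: temperature factor f = -0.054·(8.3) = -0.4482
  Pd branch = 1.77·Pd^0.52·e^(0.02·RH+f) = 38.11 μm/a
  Sd branch = 0.102·Sd^0.62·e^(0.033·RH+0.04·T) = 58.98 μm/a
  sum: 38.11 + 58.98 → r_corr = 97.09 μm/a
Convert to mass loss: 97.09 μm/a × 7.85 g/cm³ = 762.2 g·m⁻²·a⁻¹

r_corr = 762 g·m⁻²·a⁻¹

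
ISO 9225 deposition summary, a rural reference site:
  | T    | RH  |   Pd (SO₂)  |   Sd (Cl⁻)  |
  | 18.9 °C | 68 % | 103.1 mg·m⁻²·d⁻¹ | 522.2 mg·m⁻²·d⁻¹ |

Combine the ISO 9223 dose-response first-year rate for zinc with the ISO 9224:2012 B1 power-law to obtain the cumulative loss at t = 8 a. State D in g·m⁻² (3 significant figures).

zinc: f(T) = -0.071·(T−10) [T>10 °C] = -0.6319
  sulphur-dioxide contribution → 1.204 μm/a
  chloride contribution → 5.323 μm/a
  ⇒ r_corr(zinc) = 6.527 μm/a
Long-term exponent b (ISO 9224 Table 2, B1) = 0.813
  D(8) = 6.527 × 8^0.813 = 6.527 × 5.423 = 35.39 μm
  Mass loss = 35.39 μm × 7.14 g/cm³ = 252.7 g·m⁻²

D(8) = 253 g·m⁻²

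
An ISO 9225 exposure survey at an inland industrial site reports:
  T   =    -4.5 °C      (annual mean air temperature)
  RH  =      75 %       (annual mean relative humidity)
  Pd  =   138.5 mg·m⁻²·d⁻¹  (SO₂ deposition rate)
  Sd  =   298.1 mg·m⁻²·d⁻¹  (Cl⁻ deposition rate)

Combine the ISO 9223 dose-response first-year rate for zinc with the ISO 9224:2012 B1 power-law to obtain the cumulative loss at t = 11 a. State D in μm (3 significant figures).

D(11) = 18.3 μm

zinc: T≤10 °C ⇒ hinge +0.038·(-4.5−10) = -0.5510
  SO₂ term: 0.0129·138.5^0.44·exp(0.046·75-0.5510) = 2.05
  Sd branch = 0.0175·Sd^0.57·e^(0.008·RH+0.085·T) = 0.5596 μm/a
  r_corr = 2.05 + 0.5596 = 2.61 μm/a
Power-law: D(11) = r_corr · 11^0.813
  D(11) = 2.61 × 11^0.813 = 2.61 × 7.025 = 18.34 μm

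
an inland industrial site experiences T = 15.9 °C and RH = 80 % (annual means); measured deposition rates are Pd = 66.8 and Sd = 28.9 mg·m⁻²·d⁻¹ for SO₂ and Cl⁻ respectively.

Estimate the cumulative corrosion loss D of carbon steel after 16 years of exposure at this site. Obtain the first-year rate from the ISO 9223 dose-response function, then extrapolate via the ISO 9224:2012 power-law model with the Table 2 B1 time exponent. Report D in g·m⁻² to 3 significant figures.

D(16) = 2.62e+03 g·m⁻²

carbon steel: f(T) = -0.054·(T−10) [T>10 °C] = -0.3186
  SO₂ term: 1.77·66.8^0.52·exp(0.02·80-0.3186) = 56.67
  Sd branch = 0.102·Sd^0.62·e^(0.033·RH+0.04·T) = 21.73 μm/a
  r_corr = 56.67 + 21.73 = 78.4 μm/a
Power-law: D(16) = r_corr · 16^0.523
  D(16) = 78.4 × 16^0.523 = 78.4 × 4.263 = 334.3 μm
  Mass loss = 334.3 μm × 7.85 g/cm³ = 2624 g·m⁻²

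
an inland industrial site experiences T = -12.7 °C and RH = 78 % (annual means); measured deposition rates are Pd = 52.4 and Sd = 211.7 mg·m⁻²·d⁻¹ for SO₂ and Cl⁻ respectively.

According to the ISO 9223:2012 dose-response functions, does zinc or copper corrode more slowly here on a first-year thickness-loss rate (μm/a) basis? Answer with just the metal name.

copper

zinc: f(T) = +0.038·(T−10) [T≤10 °C] = -0.8626
  SO₂ term: 0.0129·52.4^0.44·exp(0.046·78-0.8626) = 1.124
  Cl⁻ term: 0.0175·211.7^0.57·exp(0.008·78+0.085·-12.7) = 0.2349
  r_corr = 1.124 + 0.2349 = 1.359 μm/a
copper: T≤10 °C ⇒ hinge +0.126·(-12.7−10) = -2.8602
  SO₂ term: 0.0053·52.4^0.26·exp(0.059·78-2.8602) = 0.08468
  Cl⁻ term: 0.01025·211.7^0.27·exp(0.036·78+0.049·-12.7) = 0.3872
  sum: 0.08468 + 0.3872 → r_corr = 0.4718 μm/a
Ordering by μm/a: zinc (1.36) > copper (0.472)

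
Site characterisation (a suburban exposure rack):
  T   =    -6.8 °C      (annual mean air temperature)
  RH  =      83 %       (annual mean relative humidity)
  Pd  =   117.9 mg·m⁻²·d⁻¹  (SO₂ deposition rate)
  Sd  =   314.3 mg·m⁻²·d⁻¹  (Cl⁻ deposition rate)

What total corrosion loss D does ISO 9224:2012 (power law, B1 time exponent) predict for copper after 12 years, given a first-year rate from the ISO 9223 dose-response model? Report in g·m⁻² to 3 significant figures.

D(12) = 46.2 g·m⁻²

copper: temperature factor f = +0.126·(-16.8) = -2.1168
  Pd branch = 0.0053·Pd^0.26·e^(0.059·RH+f) = 0.2953 μm/a
  Sd branch = 0.01025·Sd^0.27·e^(0.036·RH+0.049·T) = 0.6886 μm/a
  sum: 0.2953 + 0.6886 → r_corr = 0.9839 μm/a
ISO 9224: D(t) = r_corr · t^b with b = 0.667 (copper, B1)
  D(12) = 0.9839 × 12^0.667 = 0.9839 × 5.246 = 5.162 μm
  Mass loss = 5.162 μm × 8.96 g/cm³ = 46.25 g·m⁻²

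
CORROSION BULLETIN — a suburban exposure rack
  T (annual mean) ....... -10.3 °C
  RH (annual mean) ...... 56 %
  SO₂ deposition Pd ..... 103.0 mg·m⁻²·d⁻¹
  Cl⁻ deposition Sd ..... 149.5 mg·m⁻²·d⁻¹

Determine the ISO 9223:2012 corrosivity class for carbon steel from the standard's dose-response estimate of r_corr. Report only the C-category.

C2

carbon steel: f(T) = +0.150·(T−10) [T≤10 °C] = -3.0450
  sulphur-dioxide contribution → 2.875 μm/a
  chloride contribution → 9.561 μm/a
  total first-year rate 12.44 μm/a
ISO 9223 Table 2 (carbon steel): 1.3 < 12.4 ≤ 25 μm/a ⇒ C2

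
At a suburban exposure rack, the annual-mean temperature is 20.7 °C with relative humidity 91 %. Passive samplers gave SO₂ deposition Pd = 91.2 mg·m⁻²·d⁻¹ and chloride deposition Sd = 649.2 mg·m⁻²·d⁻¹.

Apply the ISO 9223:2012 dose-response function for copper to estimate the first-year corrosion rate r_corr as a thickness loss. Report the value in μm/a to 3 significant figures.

r_corr = 5.86 μm/a

copper: T>10 °C ⇒ hinge -0.080·(20.7−10) = -0.8560
  Pd branch = 0.0053·Pd^0.26·e^(0.059·RH+f) = 1.563 μm/a
  Sd branch = 0.01025·Sd^0.27·e^(0.036·RH+0.049·T) = 4.299 μm/a
  sum: 1.563 + 4.299 → r_corr = 5.861 μm/a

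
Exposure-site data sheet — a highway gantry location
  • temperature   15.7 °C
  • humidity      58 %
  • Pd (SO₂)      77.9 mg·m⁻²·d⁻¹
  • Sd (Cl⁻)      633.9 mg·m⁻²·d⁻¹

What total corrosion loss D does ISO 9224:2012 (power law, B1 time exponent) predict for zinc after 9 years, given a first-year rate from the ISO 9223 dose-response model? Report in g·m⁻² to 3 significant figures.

zinc: T>10 °C ⇒ hinge -0.071·(15.7−10) = -0.4047
  sulphur-dioxide contribution → 0.843 μm/a
  chloride contribution → 4.181 μm/a
  ⇒ r_corr(zinc) = 5.024 μm/a
ISO 9224: D(t) = r_corr · t^b with b = 0.813 (zinc, B1)
  D(9) = 5.024 × 9^0.813 = 5.024 × 5.968 = 29.98 μm
  Mass loss = 29.98 μm × 7.14 g/cm³ = 214.1 g·m⁻²

D(9) = 214 g·m⁻²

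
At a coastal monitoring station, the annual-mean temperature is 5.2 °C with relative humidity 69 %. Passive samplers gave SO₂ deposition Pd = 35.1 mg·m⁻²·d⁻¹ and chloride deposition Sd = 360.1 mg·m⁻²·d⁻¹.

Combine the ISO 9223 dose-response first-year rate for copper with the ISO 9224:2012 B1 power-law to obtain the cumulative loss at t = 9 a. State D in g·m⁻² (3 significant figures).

copper: f(T) = +0.126·(T−10) [T≤10 °C] = -0.6048
  SO₂ term: 0.0053·35.1^0.26·exp(0.059·69-0.6048) = 0.428
  Sd branch = 0.01025·Sd^0.27·e^(0.036·RH+0.049·T) = 0.777 μm/a
  r_corr = 0.428 + 0.777 = 1.205 μm/a
Power-law: D(9) = r_corr · 9^0.667
  D(9) = 1.205 × 9^0.667 = 1.205 × 4.33 = 5.217 μm
  Mass loss = 5.217 μm × 8.96 g/cm³ = 46.75 g·m⁻²

D(9) = 46.7 g·m⁻²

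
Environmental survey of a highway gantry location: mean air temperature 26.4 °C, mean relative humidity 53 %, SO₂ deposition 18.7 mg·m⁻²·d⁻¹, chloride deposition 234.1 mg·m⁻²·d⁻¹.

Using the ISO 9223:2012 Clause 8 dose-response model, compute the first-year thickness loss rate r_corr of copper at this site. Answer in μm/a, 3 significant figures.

copper: T>10 °C ⇒ hinge -0.080·(26.4−10) = -1.3120
  sulphur-dioxide contribution → 0.06969 μm/a
  chloride contribution → 1.099 μm/a
  ⇒ r_corr(copper) = 1.168 μm/a

r_corr = 1.17 μm/a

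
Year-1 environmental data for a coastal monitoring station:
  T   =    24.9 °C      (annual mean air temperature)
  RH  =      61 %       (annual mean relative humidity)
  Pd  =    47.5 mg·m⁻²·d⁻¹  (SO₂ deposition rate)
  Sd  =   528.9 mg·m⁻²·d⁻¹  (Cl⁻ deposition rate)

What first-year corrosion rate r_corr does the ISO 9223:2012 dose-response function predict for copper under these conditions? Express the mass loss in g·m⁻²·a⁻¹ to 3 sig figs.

copper: T>10 °C ⇒ hinge -0.080·(24.9−10) = -1.1920
  Pd branch = 0.0053·Pd^0.26·e^(0.059·RH+f) = 0.1605 μm/a
  Sd branch = 0.01025·Sd^0.27·e^(0.036·RH+0.049·T) = 1.697 μm/a
  r_corr = 0.1605 + 1.697 = 1.857 μm/a
Convert to mass loss: 1.857 μm/a × 8.96 g/cm³ = 16.64 g·m⁻²·a⁻¹

r_corr = 16.6 g·m⁻²·a⁻¹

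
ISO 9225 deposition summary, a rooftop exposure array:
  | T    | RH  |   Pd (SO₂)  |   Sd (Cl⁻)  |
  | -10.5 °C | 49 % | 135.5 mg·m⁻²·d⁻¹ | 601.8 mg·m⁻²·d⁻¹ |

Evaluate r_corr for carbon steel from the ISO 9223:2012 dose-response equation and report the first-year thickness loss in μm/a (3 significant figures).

r_corr = 20.7 μm/a

carbon steel: f(T) = +0.150·(T−10) [T≤10 °C] = -3.0750
  Pd branch = 1.77·Pd^0.52·e^(0.02·RH+f) = 2.797 μm/a
  Sd branch = 0.102·Sd^0.62·e^(0.033·RH+0.04·T) = 17.85 μm/a
  r_corr = 2.797 + 17.85 = 20.65 μm/a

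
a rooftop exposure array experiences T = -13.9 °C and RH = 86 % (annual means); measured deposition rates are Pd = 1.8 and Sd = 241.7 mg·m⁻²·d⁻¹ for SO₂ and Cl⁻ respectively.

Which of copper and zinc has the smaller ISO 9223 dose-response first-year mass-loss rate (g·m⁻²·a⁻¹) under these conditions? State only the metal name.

zinc

copper: T≤10 °C ⇒ hinge +0.126·(-13.9−10) = -3.0114
  sulphur-dioxide contribution → 0.04858 μm/a
  chloride contribution → 0.5046 μm/a
  ⇒ r_corr(copper) = 0.5532 μm/a
  mass loss = 0.5532 μm/a × 8.96 g/cm³ = 4.957 g·m⁻²·a⁻¹
zinc: temperature factor f = +0.038·(-23.9) = -0.9082
  sulphur-dioxide contribution → 0.352 μm/a
  chloride contribution → 0.2439 μm/a
  total first-year rate 0.5959 μm/a
  mass loss = 0.5959 μm/a × 7.14 g/cm³ = 4.255 g·m⁻²·a⁻¹
Ordering by g·m⁻²·a⁻¹: copper (4.96) > zinc (4.25)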